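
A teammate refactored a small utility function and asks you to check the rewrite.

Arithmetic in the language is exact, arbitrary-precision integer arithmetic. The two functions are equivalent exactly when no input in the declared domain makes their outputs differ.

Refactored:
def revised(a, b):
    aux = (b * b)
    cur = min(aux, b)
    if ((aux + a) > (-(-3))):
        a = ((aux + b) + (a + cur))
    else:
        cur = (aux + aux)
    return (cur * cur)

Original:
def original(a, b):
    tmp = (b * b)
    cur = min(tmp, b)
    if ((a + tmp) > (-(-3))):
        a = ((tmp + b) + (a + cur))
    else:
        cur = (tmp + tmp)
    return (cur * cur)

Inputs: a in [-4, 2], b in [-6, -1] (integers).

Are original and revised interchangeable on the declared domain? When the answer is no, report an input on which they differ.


Behavior is preserved: although local variable names differ, the outputs never diverge.
As a probe, take a=-4, b=-1: original runs tmp = 1; cur = -1; ((a + tmp) > (-(-3))) -> false; cur = 2; return 4; revised runs aux = 1; cur = -1; ((aux + a) > (-(-3))) -> false; cur = 2; return 4; both end at 4.
Across all 42 domain points the two functions coincide.
verdict: equivalent


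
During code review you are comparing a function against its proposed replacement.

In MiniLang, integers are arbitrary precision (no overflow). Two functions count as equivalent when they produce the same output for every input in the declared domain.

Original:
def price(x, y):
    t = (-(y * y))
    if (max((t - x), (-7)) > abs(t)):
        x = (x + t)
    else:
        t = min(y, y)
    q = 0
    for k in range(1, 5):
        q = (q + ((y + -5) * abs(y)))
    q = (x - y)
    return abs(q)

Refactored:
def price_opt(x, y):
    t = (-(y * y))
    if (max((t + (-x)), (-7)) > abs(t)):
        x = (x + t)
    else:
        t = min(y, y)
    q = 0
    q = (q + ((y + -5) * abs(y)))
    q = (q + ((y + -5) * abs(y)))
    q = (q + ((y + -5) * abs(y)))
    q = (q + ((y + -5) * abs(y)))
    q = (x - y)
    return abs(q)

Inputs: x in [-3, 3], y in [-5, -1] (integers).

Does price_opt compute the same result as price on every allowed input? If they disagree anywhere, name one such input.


Changes here: min/max/abs usage differs, and constant usage differs, and loop structure differs, and local variable names differ, and arithmetic usage differs, and statement counts differ; the full 35-point sweep finds no disagreement.
verdict: equivalent


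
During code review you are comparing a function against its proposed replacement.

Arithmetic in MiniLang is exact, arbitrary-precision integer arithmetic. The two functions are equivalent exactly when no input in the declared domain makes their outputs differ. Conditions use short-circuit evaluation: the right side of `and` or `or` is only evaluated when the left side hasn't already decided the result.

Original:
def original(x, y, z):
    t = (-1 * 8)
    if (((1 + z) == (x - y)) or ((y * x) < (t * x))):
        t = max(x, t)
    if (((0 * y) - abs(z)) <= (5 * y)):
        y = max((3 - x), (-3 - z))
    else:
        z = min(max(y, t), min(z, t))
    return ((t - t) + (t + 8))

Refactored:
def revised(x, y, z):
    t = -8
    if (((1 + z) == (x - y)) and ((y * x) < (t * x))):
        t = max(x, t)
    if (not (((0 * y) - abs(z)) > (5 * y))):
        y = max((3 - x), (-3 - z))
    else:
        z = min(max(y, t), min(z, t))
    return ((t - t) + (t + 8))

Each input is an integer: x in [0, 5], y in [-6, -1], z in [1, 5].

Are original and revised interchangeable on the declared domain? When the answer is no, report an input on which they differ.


Evaluate both at x=0, y=-6, z=5.
original: t = -8; (((1 + z) == (x - y)) or ((y * x) < (t * x))) -> true; t = 0; (((0 * y) - abs(z)) <= (5 * y)) -> false; z = 0; return 8
revised: t = -8; (((1 + z) == (x - y)) and ((y * x) < (t * x))) -> false; (not (((0 * y) - abs(z)) > (5 * y))) -> false; z = -8; return 0
8 against 0: the behavior changed.
verdict: not equivalent; witness: x=0, y=-6, z=5


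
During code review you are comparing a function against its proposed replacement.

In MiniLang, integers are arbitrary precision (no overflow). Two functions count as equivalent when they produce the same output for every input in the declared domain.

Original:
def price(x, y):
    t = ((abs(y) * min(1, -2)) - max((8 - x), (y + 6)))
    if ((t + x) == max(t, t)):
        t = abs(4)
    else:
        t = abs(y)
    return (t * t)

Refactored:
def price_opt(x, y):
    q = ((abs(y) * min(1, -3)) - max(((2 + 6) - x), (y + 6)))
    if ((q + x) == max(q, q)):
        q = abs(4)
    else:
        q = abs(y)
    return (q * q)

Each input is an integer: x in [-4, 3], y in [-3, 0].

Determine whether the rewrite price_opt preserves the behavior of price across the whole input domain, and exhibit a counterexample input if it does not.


Although `-2` became `-3`, no input in the stated domain can expose it.
Spot check at x=-4, y=-3 — price: t = -18; ((t + x) == max(t, t)) -> false; t = 3; return 9. price_opt: q = -21; ((q + x) == max(q, q)) -> false; q = 3; return 9. Both give 9.
Checked all 32 inputs in the declared domain: the outputs agree on every one.
verdict: equivalent


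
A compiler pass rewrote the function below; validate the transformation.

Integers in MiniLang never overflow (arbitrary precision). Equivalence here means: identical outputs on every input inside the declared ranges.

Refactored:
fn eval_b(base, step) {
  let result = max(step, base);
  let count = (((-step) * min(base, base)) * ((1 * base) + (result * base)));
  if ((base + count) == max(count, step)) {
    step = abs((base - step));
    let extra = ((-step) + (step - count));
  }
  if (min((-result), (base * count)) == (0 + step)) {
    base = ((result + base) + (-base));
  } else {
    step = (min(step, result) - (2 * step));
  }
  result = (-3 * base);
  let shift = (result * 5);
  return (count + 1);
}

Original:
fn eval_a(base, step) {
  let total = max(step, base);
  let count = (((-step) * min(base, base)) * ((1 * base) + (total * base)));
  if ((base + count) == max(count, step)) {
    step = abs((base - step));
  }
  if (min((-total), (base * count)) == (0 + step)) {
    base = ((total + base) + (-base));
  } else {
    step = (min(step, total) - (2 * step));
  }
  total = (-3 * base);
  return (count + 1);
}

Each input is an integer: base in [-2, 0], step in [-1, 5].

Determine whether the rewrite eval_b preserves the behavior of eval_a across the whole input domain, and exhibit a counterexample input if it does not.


The two are interchangeable: constant usage differs, and statement counts differ, and arithmetic usage differs, and local variable names differ, and every declared input agrees.
Spot check at base=-1, step=0 — eval_a: total := 0 | count := 0 | ((base + count) == max(count, step)): false | (min((-total), (base * count)) == (0 + step)): true | base := 0 | total := 0 | result 1. eval_b: result := 0 | count := 0 | ((base + count) == max(count, step)): false | (min((-result), (base * count)) == (0 + step)): true | base := 0 | result := 0 | shift := 0 | result 1. Both give 1.
An exhaustive pass over the 21 declared inputs shows identical outputs.
verdict: equivalent


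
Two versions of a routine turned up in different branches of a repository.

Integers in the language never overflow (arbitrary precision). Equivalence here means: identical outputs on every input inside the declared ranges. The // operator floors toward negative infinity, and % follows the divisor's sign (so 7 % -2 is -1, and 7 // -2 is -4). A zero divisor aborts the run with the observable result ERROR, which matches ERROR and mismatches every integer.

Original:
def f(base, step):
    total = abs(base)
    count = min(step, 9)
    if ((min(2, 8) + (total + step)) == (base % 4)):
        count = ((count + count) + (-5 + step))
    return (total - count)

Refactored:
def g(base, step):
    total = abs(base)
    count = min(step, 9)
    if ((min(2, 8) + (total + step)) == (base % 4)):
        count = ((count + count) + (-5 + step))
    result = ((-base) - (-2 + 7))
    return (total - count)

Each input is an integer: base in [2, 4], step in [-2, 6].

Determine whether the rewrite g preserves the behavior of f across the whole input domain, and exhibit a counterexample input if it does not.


Reading the diff, among the changes: statement counts differ, and arithmetic usage differs, and constant usage differs, and local variable names differ.
One worked example (base=4, step=4) — f: total=4, then count=4, then ((min(2, 8) + (total + step)) == (base % 4)) is false, then returns 0; g: total=4, then count=4, then ((min(2, 8) + (total + step)) == (base % 4)) is false, then result=-9, then returns 0; agreement on 0.
Checked all 27 inputs in the declared domain: the outputs agree on every one.
verdict: equivalent


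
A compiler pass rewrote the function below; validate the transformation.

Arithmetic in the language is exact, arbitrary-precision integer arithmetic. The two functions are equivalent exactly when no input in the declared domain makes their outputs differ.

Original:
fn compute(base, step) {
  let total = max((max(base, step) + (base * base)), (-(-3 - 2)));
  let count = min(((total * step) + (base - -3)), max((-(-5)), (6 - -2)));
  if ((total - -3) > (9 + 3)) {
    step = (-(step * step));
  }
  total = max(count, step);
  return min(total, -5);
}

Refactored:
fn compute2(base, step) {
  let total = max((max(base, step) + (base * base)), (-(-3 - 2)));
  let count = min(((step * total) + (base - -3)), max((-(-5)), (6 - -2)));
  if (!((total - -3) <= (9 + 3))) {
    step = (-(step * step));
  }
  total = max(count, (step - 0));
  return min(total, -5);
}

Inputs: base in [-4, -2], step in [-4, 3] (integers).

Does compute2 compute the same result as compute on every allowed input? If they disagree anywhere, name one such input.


Differences: comparison usage differs; and arithmetic usage differs; and boolean connective usage differs; and constant usage differs — yet all 24 inputs agree.
verdict: equivalent


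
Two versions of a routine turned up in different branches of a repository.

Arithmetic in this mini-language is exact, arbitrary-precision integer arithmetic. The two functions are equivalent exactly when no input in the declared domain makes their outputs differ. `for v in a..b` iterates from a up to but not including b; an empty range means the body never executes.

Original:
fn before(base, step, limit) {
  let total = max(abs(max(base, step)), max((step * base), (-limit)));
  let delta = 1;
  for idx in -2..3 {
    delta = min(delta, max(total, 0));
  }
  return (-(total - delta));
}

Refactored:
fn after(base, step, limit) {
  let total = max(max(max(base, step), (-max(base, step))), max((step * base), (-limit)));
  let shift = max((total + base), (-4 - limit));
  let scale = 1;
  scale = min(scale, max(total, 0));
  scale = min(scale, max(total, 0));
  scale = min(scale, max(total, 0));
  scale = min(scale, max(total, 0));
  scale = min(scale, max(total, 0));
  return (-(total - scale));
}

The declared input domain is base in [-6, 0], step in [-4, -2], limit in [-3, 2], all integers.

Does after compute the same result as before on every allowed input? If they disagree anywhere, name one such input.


This is a faithful refactor — min/max/abs usage differs, plus loop structure differs, plus arithmetic usage differs, plus local variable names differ, plus statement counts differ, plus constant usage differs, but the computed results match everywhere.
Tracing base=-2, step=-4, limit=0: before: total becomes 8; next delta becomes 1; next at idx=-2:; next delta becomes 1; next at idx=-1:; next delta becomes 1; next at idx=0:; next delta becomes 1; next at idx=1:; next delta becomes 1; next at idx=2:; next delta becomes 1; next final value -7 | after: total becomes 8; next shift becomes 6; next scale becomes 1; next scale becomes 1; next scale becomes 1; next scale becomes 1; next scale becomes 1; next scale becomes 1; next final value -7 — matching result -7.
Across all 126 domain points the two functions coincide.
verdict: equivalent


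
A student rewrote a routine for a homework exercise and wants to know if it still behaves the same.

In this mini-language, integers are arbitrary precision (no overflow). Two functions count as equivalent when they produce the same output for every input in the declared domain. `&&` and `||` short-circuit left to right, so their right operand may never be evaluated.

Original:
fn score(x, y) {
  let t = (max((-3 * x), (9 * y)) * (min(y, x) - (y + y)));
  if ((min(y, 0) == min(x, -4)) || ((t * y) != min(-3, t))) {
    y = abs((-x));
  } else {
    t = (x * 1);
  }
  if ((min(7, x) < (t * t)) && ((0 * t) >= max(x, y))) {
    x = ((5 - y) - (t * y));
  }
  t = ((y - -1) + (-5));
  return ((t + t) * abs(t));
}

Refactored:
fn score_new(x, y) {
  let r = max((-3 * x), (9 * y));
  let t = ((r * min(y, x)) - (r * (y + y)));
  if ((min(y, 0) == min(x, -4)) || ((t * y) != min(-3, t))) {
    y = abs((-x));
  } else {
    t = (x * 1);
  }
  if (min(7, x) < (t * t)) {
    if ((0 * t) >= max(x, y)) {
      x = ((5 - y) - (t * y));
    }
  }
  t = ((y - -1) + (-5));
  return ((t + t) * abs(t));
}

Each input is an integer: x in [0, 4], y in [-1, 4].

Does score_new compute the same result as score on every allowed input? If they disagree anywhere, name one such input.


Comparing the listings, the differences include: boolean connective usage differs; and local variable names differ; and statement counts differ; and branching structure differs; and arithmetic usage differs.
As a probe, take x=0, y=0: score runs t=0, then ((min(y, 0) == min(x, -4)) || ((t * y) != min(-3, t))) is true, then y=0, then ((min(7, x) < (t * t)) && ((0 * t) >= max(x, y))) is false, then t=-4, then returns -32; score_new runs r=0, then t=0, then ((min(y, 0) == min(x, -4)) || ((t * y) != min(-3, t))) is true, then y=0, then (min(7, x) < (t * t)) is false, then t=-4, then returns -32; both end at -32.
Checked all 30 inputs in the declared domain: the outputs agree on every one.
verdict: equivalent


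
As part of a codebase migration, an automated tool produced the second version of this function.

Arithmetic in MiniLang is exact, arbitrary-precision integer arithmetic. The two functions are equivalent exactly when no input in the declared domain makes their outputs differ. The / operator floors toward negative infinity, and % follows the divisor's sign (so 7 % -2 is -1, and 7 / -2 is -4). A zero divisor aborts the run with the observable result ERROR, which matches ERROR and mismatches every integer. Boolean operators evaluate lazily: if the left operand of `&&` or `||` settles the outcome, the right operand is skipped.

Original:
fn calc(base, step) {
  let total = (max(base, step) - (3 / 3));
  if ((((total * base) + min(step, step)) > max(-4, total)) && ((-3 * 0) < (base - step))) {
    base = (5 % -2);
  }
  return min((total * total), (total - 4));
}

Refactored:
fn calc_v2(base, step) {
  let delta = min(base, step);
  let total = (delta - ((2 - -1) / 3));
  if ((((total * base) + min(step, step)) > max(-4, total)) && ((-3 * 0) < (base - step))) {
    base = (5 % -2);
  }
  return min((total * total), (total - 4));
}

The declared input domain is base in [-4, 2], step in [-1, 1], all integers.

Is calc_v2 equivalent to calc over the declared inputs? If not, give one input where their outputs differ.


Consider the input base=-4, step=-1.
calc: total becomes -2; next ((((total * base) + min(step, step)) > max(-4, total)) && ((-3 * 0) < (base - step))) evaluates to false; next final value -6
calc_v2: delta becomes -4; next total becomes -5; next ((((total * base) + min(step, step)) > max(-4, total)) && ((-3 * 0) < (base - step))) evaluates to false; next final value -9
-6 against -9: the behavior changed.
verdict: not equivalent; witness: base=-4, step=-1


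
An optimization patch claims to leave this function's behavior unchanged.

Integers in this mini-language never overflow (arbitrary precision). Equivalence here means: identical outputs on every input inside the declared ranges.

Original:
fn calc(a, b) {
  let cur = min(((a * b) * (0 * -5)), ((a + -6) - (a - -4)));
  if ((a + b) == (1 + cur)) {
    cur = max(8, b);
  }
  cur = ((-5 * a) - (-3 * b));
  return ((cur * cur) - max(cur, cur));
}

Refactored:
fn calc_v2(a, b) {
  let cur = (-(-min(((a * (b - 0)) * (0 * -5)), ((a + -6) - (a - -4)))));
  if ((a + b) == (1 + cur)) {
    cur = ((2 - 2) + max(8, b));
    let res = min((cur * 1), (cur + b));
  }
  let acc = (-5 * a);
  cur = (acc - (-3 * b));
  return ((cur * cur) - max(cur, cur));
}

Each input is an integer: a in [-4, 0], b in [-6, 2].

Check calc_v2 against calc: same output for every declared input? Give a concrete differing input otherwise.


Reading the diff, among the changes: statement counts differ, local variable names differ, arithmetic usage differs, constant usage differs, min/max/abs usage differs.
Tracing a=-4, b=-2: calc: cur := -10 | ((a + b) == (1 + cur)): false | cur := 14 | result 182 | calc_v2: cur := -10 | ((a + b) == (1 + cur)): false | acc := 20 | cur := 14 | result 182 — matching result 182.
Sweeping the whole domain (45 inputs) finds no disagreement.
verdict: equivalent


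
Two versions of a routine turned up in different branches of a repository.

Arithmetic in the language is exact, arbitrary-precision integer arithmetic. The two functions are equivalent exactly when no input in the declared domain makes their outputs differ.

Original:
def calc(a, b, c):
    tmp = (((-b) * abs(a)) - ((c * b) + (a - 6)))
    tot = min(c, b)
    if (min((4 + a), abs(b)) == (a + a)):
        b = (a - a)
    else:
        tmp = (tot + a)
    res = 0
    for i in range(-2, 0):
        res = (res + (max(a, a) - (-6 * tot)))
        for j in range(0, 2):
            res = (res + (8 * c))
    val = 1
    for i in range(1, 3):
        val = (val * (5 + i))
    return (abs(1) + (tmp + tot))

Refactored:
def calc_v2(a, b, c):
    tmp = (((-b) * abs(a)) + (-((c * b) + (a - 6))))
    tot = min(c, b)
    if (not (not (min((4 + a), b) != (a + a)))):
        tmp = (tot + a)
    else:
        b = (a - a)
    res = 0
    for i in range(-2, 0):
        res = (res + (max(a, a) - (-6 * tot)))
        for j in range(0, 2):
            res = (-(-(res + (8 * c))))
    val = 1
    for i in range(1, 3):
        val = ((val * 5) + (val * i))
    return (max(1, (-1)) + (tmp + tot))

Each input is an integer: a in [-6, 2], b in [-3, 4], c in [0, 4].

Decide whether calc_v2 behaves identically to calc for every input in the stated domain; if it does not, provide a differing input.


There is a counterexample at a=-1, b=-2, c=0: -4 on one side, 8 on the other.
calc: tmp=9, then tot=-2, then (min((4 + a), abs(b)) == (a + a)) is false, then tmp=-3, then res=0, then (i=-2), then res=-13, then (j=0), then res=-13, then (j=1), then res=-13, then (i=-1), then res=-26, then (j=0), then res=-26, then (j=1), then res=-26, then val=1, then (i=1), then val=6, then (i=2), then val=42, then returns -4
calc_v2: tmp=9, then tot=-2, then (not (not (min((4 + a), b) != (a + a)))) is false, then b=0, then res=0, then (i=-2), then res=-13, then (j=0), then res=-13, then (j=1), then res=-13, then (i=-1), then res=-26, then (j=0), then res=-26, then (j=1), then res=-26, then val=1, then (i=1), then val=6, then (i=2), then val=42, then returns 8
verdict: not equivalent; witness: a=-1, b=-2, c=0


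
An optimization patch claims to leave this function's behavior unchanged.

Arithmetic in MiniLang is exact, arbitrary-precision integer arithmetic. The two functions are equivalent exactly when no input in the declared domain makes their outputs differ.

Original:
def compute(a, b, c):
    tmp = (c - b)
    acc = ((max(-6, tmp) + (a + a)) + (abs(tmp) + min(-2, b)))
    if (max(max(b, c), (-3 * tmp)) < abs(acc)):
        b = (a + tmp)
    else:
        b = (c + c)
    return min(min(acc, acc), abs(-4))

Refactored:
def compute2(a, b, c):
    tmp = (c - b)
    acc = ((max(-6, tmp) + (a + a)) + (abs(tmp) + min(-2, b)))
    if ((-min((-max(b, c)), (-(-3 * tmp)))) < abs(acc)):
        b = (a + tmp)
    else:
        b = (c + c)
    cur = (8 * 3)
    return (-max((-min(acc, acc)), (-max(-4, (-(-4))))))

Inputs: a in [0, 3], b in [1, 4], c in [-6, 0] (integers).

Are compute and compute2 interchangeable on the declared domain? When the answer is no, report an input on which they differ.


The two versions differ — the changes include statement counts differ, constant usage differs, local variable names differ, min/max/abs usage differs, arithmetic usage differs.
Tracing a=1, b=4, c=-4: compute: tmp=-8, then acc=2, then (max(max(b, c), (-3 * tmp)) < abs(acc)) is false, then b=-8, then returns 2 | compute2: tmp=-8, then acc=2, then ((-min((-max(b, c)), (-(-3 * tmp)))) < abs(acc)) is false, then b=-8, then cur=24, then returns 2 — matching result 2.
Across all 112 domain points the two functions coincide.
verdict: equivalent


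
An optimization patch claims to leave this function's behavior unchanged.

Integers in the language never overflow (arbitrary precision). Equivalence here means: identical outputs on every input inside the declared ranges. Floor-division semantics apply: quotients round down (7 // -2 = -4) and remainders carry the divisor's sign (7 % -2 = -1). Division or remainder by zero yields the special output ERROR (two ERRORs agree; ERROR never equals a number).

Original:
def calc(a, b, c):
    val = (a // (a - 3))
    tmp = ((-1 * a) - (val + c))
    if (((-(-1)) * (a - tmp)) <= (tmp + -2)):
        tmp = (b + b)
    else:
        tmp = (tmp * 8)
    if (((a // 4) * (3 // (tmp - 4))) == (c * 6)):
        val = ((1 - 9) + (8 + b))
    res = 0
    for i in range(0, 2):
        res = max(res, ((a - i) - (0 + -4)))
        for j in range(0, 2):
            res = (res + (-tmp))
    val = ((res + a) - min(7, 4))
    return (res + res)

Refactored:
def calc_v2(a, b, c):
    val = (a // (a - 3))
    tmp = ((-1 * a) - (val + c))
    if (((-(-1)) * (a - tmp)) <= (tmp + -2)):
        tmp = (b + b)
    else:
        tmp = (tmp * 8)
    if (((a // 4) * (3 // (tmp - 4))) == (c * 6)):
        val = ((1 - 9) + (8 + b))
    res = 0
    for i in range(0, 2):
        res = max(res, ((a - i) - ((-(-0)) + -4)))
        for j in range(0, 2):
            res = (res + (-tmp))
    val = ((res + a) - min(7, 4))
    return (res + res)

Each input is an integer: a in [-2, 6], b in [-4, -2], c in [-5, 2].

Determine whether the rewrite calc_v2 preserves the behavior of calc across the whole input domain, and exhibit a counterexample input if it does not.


Behavior is preserved: although same computation, different form, the outputs never diverge.
As a probe, take a=4, b=-4, c=-5: calc runs val becomes 4; next tmp becomes -3; next (((-(-1)) * (a - tmp)) <= (tmp + -2)) evaluates to false; next tmp becomes -24; next (((a // 4) * (3 // (tmp - 4))) == (c * 6)) evaluates to false; next res becomes 0; next at i=0:; next res becomes 8; next at j=0:; next res becomes 32; next at j=1:; next res becomes 56; next at i=1:; next res becomes 56; next at j=0:; next res becomes 80; next at j=1:; next res becomes 104; next val becomes 104; next final value 208; calc_v2 runs val becomes 4; next tmp becomes -3; next (((-(-1)) * (a - tmp)) <= (tmp + -2)) evaluates to false; next tmp becomes -24; next (((a // 4) * (3 // (tmp - 4))) == (c * 6)) evaluates to false; next res becomes 0; next at i=0:; next res becomes 8; next at j=0:; next res becomes 32; next at j=1:; next res becomes 56; next at i=1:; next res becomes 56; next at j=0:; next res becomes 80; next at j=1:; next res becomes 104; next val becomes 104; next final value 208; both end at 208.
An exhaustive pass over the 216 declared inputs shows identical outputs.
verdict: equivalent


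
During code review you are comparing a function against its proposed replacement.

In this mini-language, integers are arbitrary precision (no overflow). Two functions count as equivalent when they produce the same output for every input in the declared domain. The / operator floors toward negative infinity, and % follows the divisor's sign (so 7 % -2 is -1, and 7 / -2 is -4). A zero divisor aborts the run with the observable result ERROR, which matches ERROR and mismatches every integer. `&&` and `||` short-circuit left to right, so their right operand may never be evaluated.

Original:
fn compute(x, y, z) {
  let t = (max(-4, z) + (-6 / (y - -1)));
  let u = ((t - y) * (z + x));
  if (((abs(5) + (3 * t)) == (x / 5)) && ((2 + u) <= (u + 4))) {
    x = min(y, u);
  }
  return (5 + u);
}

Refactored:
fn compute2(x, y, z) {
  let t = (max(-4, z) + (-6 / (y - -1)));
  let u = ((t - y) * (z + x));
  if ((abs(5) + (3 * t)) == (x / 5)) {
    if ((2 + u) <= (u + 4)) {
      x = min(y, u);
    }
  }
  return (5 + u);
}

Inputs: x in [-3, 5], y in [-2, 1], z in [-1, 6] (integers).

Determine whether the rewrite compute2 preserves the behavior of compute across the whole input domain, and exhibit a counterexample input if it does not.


This is a faithful refactor — statement counts differ; and boolean connective usage differs; and branching structure differs, but the computed results match everywhere.
Spot check at x=3, y=-2, z=6 — compute: t becomes 12; next u becomes 126; next (((abs(5) + (3 * t)) == (x / 5)) && ((2 + u) <= (u + 4))) evaluates to false; next final value 131. compute2: t becomes 12; next u becomes 126; next ((abs(5) + (3 * t)) == (x / 5)) evaluates to false; next final value 131. Both give 131.
An exhaustive pass over the 288 declared inputs shows identical outputs.
verdict: equivalent


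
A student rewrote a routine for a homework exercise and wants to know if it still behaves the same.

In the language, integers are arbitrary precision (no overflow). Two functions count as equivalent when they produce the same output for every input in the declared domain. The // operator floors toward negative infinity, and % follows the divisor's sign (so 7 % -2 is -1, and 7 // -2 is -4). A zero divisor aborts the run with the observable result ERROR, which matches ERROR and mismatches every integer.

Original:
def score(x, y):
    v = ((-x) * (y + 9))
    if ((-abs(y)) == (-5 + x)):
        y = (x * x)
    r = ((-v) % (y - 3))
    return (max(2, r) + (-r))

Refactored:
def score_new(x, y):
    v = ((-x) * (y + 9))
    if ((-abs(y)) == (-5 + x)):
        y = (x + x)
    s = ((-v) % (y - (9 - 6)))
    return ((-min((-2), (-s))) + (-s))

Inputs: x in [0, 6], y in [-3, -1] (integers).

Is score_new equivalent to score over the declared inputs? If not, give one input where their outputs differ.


Take x=3, y=-2.
score: v = -21; ((-abs(y)) == (-5 + x)) -> true; y = 9; r = 3; return 0
score_new: v = -21; ((-abs(y)) == (-5 + x)) -> true; y = 6; s = 0; return 2
0 vs 2 — the two versions disagree here.
verdict: not equivalent; witness: x=3, y=-2


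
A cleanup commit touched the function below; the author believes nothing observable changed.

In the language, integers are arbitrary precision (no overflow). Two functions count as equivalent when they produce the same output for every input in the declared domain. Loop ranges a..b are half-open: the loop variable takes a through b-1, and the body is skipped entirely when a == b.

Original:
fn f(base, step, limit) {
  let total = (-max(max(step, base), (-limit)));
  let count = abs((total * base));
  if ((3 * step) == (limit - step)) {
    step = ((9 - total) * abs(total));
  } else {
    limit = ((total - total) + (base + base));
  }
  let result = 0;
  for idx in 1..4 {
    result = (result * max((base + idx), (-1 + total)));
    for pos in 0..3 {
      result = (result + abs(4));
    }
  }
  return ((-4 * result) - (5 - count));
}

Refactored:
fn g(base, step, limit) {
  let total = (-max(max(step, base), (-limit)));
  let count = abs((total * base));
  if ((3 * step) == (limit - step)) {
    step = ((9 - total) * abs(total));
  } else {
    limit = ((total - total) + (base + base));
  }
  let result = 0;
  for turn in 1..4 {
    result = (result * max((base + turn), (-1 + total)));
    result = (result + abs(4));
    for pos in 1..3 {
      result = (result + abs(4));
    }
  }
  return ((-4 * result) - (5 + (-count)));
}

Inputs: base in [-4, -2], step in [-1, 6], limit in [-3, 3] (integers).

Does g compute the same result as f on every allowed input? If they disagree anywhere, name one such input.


The two are interchangeable: local variable names differ, and statement counts differ, and min/max/abs usage differs, and loop structure differs, and constant usage differs, and arithmetic usage differs, and every declared input agrees.
Spot check at base=-3, step=1, limit=-2 — f: total = -2; count = 6; ((3 * step) == (limit - step)) -> false; limit = -6; result = 0; [idx=1]; result = 0; [pos=0]; result = 4; [pos=1]; result = 8; [pos=2]; result = 12; [idx=2]; result = -12; [pos=0]; result = -8; [pos=1]; result = -4; [pos=2]; result = 0; [idx=3]; result = 0; [pos=0]; result = 4; [pos=1]; result = 8; [pos=2]; result = 12; return -47. g: total = -2; count = 6; ((3 * step) == (limit - step)) -> false; limit = -6; result = 0; [turn=1]; result = 0; result = 4; [pos=1]; result = 8; [pos=2]; result = 12; [turn=2]; result = -12; result = -8; [pos=1]; result = -4; [pos=2]; result = 0; [turn=3]; result = 0; result = 4; [pos=1]; result = 8; [pos=2]; result = 12; return -47. Both give -47.
Every one of the 168 inputs gives matching results.
verdict: equivalent


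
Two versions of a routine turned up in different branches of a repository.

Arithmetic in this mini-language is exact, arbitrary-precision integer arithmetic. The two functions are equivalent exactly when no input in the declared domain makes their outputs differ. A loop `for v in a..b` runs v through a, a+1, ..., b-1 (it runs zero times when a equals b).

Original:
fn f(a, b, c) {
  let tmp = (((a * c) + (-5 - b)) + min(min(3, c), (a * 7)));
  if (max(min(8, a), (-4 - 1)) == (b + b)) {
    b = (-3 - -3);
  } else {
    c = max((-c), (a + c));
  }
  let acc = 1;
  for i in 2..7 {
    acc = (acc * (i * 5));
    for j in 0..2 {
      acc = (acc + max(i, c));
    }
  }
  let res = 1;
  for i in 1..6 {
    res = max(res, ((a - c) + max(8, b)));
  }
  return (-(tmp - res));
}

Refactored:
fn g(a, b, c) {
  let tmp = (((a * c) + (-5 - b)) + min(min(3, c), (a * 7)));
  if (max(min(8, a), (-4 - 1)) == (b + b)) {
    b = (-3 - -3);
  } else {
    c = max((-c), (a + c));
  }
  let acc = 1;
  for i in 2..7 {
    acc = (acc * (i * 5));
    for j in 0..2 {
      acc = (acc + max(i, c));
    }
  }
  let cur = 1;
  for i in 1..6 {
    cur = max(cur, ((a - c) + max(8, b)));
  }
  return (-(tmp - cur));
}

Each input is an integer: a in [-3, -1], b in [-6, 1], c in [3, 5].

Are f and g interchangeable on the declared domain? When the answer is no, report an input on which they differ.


Although local variable names differ, 72/72 inputs agree.
verdict: equivalent


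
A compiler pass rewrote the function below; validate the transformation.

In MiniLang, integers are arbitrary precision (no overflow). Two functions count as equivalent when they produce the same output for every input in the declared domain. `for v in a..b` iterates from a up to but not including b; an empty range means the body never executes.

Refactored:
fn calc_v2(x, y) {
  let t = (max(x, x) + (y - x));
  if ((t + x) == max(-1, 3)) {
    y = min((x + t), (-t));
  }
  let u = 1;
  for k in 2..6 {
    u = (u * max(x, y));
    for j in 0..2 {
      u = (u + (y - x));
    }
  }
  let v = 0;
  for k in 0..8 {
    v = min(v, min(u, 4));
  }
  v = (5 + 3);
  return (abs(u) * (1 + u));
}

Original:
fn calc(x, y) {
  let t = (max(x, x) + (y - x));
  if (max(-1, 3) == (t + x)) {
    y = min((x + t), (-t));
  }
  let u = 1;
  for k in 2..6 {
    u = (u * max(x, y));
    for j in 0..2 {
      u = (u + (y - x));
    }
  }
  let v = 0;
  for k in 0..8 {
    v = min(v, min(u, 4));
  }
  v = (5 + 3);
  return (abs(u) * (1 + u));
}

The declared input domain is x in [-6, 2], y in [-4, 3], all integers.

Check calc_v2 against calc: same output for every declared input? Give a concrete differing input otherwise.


The two are interchangeable: same computation, different form, and every declared input agrees.
Tracing x=-6, y=-4: calc: t becomes -4; next (max(-1, 3) == (t + x)) evaluates to false; next u becomes 1; next at k=2:; next u becomes -4; next at j=0:; next u becomes -2; next at j=1:; next u becomes 0; next at k=3:; next u becomes 0; next at j=0:; next u becomes 2; next at j=1:; next u becomes 4; next at k=4:; next u becomes -16; next at j=0:; next u becomes -14; next at j=1:; next u becomes -12; next at k=5:; next u becomes 48; next at j=0:; next u becomes 50; next at j=1:; next u becomes 52; next v becomes 0; next at k=0:; next v becomes 0; next at k=1:; next v becomes 0; next at k=2:; next v becomes 0; next at k=3:; next v becomes 0; next at k=4:; next v becomes 0; next at k=5:; next v becomes 0; next at k=6:; next v becomes 0; next at k=7:; next v becomes 0; next v becomes 8; next final value 2756 | calc_v2: t becomes -4; next ((t + x) == max(-1, 3)) evaluates to false; next u becomes 1; next at k=2:; next u becomes -4; next at j=0:; next u becomes -2; next at j=1:; next u becomes 0; next at k=3:; next u becomes 0; next at j=0:; next u becomes 2; next at j=1:; next u becomes 4; next at k=4:; next u becomes -16; next at j=0:; next u becomes -14; next at j=1:; next u becomes -12; next at k=5:; next u becomes 48; next at j=0:; next u becomes 50; next at j=1:; next u becomes 52; next v becomes 0; next at k=0:; next v becomes 0; next at k=1:; next v becomes 0; next at k=2:; next v becomes 0; next at k=3:; next v becomes 0; next at k=4:; next v becomes 0; next at k=5:; next v becomes 0; next at k=6:; next v becomes 0; next at k=7:; next v becomes 0; next v becomes 8; next final value 2756 — matching result 2756.
An exhaustive pass over the 72 declared inputs shows identical outputs.
verdict: equivalent


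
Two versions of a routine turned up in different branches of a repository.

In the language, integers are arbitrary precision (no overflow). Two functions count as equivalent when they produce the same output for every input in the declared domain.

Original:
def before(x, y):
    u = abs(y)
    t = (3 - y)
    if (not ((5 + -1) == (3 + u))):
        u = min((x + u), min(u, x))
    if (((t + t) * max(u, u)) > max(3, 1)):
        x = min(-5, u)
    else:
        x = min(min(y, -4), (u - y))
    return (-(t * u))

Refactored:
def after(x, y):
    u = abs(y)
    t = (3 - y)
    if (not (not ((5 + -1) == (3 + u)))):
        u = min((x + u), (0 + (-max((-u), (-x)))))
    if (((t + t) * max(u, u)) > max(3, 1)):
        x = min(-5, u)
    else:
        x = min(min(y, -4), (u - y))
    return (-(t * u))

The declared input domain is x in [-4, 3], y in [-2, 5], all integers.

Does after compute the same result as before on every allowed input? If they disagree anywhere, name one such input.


The rewrite breaks on x=-4, y=-2, where the results are 20 and -10.
before: u = 2; t = 5; (not ((5 + -1) == (3 + u))) -> true; u = -4; (((t + t) * max(u, u)) > max(3, 1)) -> false; x = -4; return 20
after: u = 2; t = 5; (not (not ((5 + -1) == (3 + u)))) -> false; (((t + t) * max(u, u)) > max(3, 1)) -> true; x = -5; return -10
verdict: not equivalent; witness: x=-4, y=-2


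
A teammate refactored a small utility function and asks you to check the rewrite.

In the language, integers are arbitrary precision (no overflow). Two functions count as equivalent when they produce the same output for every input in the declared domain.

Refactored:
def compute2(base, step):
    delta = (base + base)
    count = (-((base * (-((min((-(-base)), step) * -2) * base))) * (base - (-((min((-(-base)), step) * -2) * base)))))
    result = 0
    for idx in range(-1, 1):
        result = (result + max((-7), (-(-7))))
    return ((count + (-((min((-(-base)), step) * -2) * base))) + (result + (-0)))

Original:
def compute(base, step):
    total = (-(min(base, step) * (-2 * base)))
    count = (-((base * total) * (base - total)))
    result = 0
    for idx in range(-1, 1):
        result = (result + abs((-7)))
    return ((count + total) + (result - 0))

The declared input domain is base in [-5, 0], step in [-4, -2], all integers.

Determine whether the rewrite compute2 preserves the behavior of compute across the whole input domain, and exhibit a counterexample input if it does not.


The two are interchangeable: constant usage differs, arithmetic usage differs, local variable names differ, min/max/abs usage differs, and every declared input agrees.
One worked example (base=0, step=-4) — compute: total=0, then count=0, then result=0, then (idx=-1), then result=7, then (idx=0), then result=14, then returns 14; compute2: delta=0, then count=0, then result=0, then (idx=-1), then result=7, then (idx=0), then result=14, then returns 14; agreement on 14.
Across all 18 domain points the two functions coincide.
verdict: equivalent


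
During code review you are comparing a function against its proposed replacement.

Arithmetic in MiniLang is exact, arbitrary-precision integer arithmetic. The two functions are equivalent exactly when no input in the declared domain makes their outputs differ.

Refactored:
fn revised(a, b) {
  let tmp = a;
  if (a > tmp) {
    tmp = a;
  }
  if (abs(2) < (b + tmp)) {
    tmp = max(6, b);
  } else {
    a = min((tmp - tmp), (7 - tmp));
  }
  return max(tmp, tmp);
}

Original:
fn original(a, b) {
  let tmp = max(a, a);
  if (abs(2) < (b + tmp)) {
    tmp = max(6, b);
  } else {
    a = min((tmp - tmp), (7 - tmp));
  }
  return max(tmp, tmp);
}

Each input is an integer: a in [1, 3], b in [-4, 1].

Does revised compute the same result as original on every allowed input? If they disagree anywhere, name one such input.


Changes here: comparison usage differs, branching structure differs, statement counts differ, min/max/abs usage differs; the full 18-point sweep finds no disagreement.
verdict: equivalent


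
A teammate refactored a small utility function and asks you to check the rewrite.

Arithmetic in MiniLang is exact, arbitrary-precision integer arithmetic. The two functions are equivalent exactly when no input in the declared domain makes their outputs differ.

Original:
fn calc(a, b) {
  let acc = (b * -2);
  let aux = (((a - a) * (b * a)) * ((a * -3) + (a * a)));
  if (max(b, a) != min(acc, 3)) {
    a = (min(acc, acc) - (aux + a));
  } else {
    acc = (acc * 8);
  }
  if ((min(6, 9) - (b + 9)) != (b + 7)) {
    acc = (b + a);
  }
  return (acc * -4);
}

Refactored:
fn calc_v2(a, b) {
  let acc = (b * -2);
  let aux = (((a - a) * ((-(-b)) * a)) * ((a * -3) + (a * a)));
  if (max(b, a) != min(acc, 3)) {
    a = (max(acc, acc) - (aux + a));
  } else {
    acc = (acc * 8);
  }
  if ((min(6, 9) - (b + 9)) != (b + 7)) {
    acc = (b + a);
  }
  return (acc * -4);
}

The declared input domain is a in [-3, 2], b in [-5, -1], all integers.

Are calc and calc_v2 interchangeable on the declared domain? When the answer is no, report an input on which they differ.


Equivalent. The edit looks behavioral (`min(acc, acc)` became `max(acc, acc)`), but over these ranges it never changes the outcome.
Checked all 30 inputs in the declared domain: the outputs agree on every one.
One worked example (a=-2, b=-4) — calc: acc := 8 | aux := 0 | (max(b, a) != min(acc, 3)): true | a := 10 | ((min(6, 9) - (b + 9)) != (b + 7)): true | acc := 6 | result -24; calc_v2: acc := 8 | aux := 0 | (max(b, a) != min(acc, 3)): true | a := 10 | ((min(6, 9) - (b + 9)) != (b + 7)): true | acc := 6 | result -24; agreement on -24.
verdict: equivalent


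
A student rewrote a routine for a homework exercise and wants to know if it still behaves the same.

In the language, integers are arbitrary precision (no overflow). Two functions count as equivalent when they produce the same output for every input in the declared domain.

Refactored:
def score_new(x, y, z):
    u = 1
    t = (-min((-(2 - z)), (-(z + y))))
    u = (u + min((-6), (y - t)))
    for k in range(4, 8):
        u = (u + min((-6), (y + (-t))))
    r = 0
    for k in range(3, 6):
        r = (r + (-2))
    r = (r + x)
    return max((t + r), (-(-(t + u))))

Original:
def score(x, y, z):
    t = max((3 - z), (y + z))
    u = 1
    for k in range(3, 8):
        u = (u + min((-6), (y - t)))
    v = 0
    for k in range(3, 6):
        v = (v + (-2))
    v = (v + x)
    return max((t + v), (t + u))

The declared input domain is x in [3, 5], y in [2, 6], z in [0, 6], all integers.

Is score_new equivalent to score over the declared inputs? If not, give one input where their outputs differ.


The rewrite breaks on x=3, y=2, z=0, where the results are 0 and -1.
score: t=3, then u=1, then (k=3), then u=-5, then (k=4), then u=-11, then (k=5), then u=-17, then (k=6), then u=-23, then (k=7), then u=-29, then v=0, then (k=3), then v=-2, then (k=4), then v=-4, then (k=5), then v=-6, then v=-3, then returns 0
score_new: u=1, then t=2, then u=-5, then (k=4), then u=-11, then (k=5), then u=-17, then (k=6), then u=-23, then (k=7), then u=-29, then r=0, then (k=3), then r=-2, then (k=4), then r=-4, then (k=5), then r=-6, then r=-3, then returns -1
verdict: not equivalent; witness: x=3, y=2, z=0
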